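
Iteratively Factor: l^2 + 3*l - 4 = (l + 4)*(l - 1)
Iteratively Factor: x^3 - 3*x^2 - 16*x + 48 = (x - 4)*(x^2 + x - 12) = (x - 4)*(x + 4)*(x - 3)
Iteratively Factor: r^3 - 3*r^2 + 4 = (r + 1)*(r^2 - 4*r + 4) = (r - 2)*(r + 1)*(r - 2)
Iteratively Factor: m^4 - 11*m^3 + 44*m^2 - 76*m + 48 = (m - 3)*(m^3 - 8*m^2 + 20*m - 16) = (m - 4)*(m - 3)*(m^2 - 4*m + 4) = (m - 4)*(m - 3)*(m - 2)*(m - 2)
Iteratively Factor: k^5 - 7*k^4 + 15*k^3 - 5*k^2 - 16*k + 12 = (k + 1)*(k^4 - 8*k^3 + 23*k^2 - 28*k + 12) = (k - 2)*(k + 1)*(k^3 - 6*k^2 + 11*k - 6) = (k - 3)*(k - 2)*(k + 1)*(k^2 - 3*k + 2) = (k - 3)*(k - 2)^2*(k + 1)*(k - 1)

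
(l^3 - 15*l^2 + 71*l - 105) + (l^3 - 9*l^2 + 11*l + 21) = 2*l^3 - 24*l^2 + 82*l - 84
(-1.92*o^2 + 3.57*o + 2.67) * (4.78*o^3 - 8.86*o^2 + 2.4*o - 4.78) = -9.1776*o^5 + 34.0758*o^4 - 23.4756*o^3 - 5.9106*o^2 - 10.6566*o - 12.7626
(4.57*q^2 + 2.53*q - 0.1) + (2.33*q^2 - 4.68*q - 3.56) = 6.9*q^2 - 2.15*q - 3.66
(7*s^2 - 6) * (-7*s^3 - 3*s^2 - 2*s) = -49*s^5 - 21*s^4 + 28*s^3 + 18*s^2 + 12*s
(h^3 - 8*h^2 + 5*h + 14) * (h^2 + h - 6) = h^5 - 7*h^4 - 9*h^3 + 67*h^2 - 16*h - 84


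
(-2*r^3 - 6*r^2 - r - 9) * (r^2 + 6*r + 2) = -2*r^5 - 18*r^4 - 41*r^3 - 27*r^2 - 56*r - 18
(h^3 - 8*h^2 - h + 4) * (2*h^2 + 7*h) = 2*h^5 - 9*h^4 - 58*h^3 + h^2 + 28*h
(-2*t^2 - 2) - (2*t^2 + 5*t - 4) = -4*t^2 - 5*t + 2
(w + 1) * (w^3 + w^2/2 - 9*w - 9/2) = w^4 + 3*w^3/2 - 17*w^2/2 - 27*w/2 - 9/2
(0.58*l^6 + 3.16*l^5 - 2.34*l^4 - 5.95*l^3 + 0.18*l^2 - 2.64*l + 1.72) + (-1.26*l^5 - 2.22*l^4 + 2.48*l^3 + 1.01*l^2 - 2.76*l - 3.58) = 0.58*l^6 + 1.9*l^5 - 4.56*l^4 - 3.47*l^3 + 1.19*l^2 - 5.4*l - 1.86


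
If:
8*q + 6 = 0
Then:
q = -3/4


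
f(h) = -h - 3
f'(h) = -1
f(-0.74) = -2.26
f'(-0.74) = -1.00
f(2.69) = -5.69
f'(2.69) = -1.00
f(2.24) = -5.24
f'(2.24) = -1.00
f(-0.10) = -2.90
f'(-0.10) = -1.00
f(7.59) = -10.59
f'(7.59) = -1.00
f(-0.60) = -2.40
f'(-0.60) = -1.00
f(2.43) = -5.43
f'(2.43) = -1.00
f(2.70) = -5.70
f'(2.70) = -1.00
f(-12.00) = 9.00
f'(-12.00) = -1.00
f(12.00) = -15.00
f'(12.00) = -1.00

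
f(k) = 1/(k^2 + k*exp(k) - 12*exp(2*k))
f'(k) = (-k*exp(k) - 2*k + 24*exp(2*k) - exp(k))/(k^2 + k*exp(k) - 12*exp(2*k))^2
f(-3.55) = 0.08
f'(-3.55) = 0.05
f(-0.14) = -0.11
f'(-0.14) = 0.21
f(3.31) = -0.00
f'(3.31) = 0.00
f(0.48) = -0.03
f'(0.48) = 0.06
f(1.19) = -0.01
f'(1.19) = 0.02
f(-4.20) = 0.06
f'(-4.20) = 0.03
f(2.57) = -0.00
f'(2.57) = 0.00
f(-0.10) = -0.10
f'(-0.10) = 0.19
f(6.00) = 0.00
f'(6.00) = 0.00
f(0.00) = -0.08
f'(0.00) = 0.16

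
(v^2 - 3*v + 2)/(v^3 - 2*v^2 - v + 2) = 1/(v + 1)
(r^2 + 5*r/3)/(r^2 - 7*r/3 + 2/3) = r*(3*r + 5)/(3*r^2 - 7*r + 2)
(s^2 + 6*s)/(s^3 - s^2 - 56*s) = (s + 6)/(s^2 - s - 56)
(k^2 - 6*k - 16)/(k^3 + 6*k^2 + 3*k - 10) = (k - 8)/(k^2 + 4*k - 5)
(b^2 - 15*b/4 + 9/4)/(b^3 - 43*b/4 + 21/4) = (4*b - 3)/(4*b^2 + 12*b - 7)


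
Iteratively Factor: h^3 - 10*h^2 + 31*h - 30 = (h - 2)*(h^2 - 8*h + 15) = (h - 3)*(h - 2)*(h - 5)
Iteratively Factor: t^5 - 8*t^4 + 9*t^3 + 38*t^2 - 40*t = (t + 2)*(t^4 - 10*t^3 + 29*t^2 - 20*t) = t*(t + 2)*(t^3 - 10*t^2 + 29*t - 20) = t*(t - 4)*(t + 2)*(t^2 - 6*t + 5) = t*(t - 4)*(t - 1)*(t + 2)*(t - 5)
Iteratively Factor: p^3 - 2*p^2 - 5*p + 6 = (p - 3)*(p^2 + p - 2) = (p - 3)*(p + 2)*(p - 1)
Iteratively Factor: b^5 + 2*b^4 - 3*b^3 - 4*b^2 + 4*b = (b + 2)*(b^4 - 3*b^2 + 2*b) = b*(b + 2)*(b^3 - 3*b + 2) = b*(b + 2)^2*(b^2 - 2*b + 1) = b*(b - 1)*(b + 2)^2*(b - 1)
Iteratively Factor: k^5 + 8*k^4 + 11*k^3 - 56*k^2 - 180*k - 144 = (k + 4)*(k^4 + 4*k^3 - 5*k^2 - 36*k - 36) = (k + 2)*(k + 4)*(k^3 + 2*k^2 - 9*k - 18) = (k + 2)*(k + 3)*(k + 4)*(k^2 - k - 6) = (k - 3)*(k + 2)*(k + 3)*(k + 4)*(k + 2)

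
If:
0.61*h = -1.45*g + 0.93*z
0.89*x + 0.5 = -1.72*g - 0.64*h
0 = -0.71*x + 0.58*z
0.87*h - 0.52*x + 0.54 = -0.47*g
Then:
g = 0.16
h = -0.86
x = -0.26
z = -0.31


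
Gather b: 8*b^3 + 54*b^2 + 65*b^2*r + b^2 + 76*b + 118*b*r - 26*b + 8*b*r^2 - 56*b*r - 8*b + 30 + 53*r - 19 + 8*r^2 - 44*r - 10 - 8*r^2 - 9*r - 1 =8*b^3 + b^2*(65*r + 55) + b*(8*r^2 + 62*r + 42)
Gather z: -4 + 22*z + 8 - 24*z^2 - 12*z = -24*z^2 + 10*z + 4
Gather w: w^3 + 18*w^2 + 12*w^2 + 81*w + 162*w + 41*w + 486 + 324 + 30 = w^3 + 30*w^2 + 284*w + 840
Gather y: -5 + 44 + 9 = 48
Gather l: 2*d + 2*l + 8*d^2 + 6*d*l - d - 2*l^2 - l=8*d^2 + d - 2*l^2 + l*(6*d + 1)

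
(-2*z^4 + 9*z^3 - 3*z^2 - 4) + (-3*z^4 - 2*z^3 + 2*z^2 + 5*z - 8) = -5*z^4 + 7*z^3 - z^2 + 5*z - 12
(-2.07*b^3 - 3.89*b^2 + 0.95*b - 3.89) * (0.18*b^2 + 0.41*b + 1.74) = -0.3726*b^5 - 1.5489*b^4 - 5.0257*b^3 - 7.0793*b^2 + 0.0581*b - 6.7686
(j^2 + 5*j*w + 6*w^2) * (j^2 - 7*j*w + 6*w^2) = j^4 - 2*j^3*w - 23*j^2*w^2 - 12*j*w^3 + 36*w^4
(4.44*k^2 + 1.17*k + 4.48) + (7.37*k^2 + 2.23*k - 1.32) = 11.81*k^2 + 3.4*k + 3.16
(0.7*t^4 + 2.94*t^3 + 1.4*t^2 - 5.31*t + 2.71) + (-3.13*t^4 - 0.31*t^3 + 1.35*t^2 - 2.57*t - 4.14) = -2.43*t^4 + 2.63*t^3 + 2.75*t^2 - 7.88*t - 1.43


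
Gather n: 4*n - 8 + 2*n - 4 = 6*n - 12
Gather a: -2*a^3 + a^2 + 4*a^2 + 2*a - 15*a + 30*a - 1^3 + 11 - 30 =-2*a^3 + 5*a^2 + 17*a - 20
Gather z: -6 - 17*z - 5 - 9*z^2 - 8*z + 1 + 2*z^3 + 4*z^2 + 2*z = 2*z^3 - 5*z^2 - 23*z - 10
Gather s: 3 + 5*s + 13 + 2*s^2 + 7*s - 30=2*s^2 + 12*s - 14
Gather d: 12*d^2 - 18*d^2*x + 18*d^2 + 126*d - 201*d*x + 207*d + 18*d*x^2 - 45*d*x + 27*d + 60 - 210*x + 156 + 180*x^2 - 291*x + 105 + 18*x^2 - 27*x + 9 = d^2*(30 - 18*x) + d*(18*x^2 - 246*x + 360) + 198*x^2 - 528*x + 330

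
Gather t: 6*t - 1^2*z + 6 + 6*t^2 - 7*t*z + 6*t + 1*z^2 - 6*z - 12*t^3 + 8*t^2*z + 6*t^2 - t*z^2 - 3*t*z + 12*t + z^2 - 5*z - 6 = -12*t^3 + t^2*(8*z + 12) + t*(-z^2 - 10*z + 24) + 2*z^2 - 12*z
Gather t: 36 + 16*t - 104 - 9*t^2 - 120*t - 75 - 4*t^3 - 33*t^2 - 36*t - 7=-4*t^3 - 42*t^2 - 140*t - 150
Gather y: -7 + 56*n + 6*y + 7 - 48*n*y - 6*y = -48*n*y + 56*n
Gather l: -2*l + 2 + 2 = 4 - 2*l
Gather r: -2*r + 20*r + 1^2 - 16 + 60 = 18*r + 45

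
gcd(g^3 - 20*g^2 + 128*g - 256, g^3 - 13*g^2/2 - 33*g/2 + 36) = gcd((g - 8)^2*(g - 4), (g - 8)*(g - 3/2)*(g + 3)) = g - 8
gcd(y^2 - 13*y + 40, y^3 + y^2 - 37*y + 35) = y - 5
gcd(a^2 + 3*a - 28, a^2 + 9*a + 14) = a + 7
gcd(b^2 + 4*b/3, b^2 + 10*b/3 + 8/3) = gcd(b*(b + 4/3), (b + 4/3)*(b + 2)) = b + 4/3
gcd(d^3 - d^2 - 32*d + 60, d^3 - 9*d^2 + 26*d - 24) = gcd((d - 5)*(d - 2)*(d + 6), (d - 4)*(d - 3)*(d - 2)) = d - 2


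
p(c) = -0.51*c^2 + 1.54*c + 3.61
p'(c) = 1.54 - 1.02*c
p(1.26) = 4.74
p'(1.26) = 0.25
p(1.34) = 4.76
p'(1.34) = 0.17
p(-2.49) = -3.39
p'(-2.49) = 4.08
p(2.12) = 4.58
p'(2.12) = -0.62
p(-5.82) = -22.63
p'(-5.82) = 7.48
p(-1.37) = 0.54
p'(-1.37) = 2.94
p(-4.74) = -15.15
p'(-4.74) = 6.37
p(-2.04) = -1.65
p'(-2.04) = 3.62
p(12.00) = -51.35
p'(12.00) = -10.70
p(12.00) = -51.35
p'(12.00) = -10.70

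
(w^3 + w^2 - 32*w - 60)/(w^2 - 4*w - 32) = (-w^3 - w^2 + 32*w + 60)/(-w^2 + 4*w + 32)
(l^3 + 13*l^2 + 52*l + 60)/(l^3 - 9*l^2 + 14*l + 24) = (l^3 + 13*l^2 + 52*l + 60)/(l^3 - 9*l^2 + 14*l + 24)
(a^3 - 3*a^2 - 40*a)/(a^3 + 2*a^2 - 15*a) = (a - 8)/(a - 3)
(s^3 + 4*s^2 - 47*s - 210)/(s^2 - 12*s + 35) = (s^2 + 11*s + 30)/(s - 5)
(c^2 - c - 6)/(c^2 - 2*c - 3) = (c + 2)/(c + 1)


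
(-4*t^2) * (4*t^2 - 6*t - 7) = -16*t^4 + 24*t^3 + 28*t^2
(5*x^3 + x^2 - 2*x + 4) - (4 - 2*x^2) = 5*x^3 + 3*x^2 - 2*x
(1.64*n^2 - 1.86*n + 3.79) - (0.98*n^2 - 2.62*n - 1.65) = 0.66*n^2 + 0.76*n + 5.44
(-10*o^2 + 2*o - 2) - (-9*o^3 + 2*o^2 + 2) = 9*o^3 - 12*o^2 + 2*o - 4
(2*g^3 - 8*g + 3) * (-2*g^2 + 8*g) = -4*g^5 + 16*g^4 + 16*g^3 - 70*g^2 + 24*g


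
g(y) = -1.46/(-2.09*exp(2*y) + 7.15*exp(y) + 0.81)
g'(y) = -1.46*(4.18*exp(2*y) - 7.15*exp(y))/(-2.09*exp(2*y) + 7.15*exp(y) + 0.81)^2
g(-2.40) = -1.01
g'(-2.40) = 0.43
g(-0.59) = -0.35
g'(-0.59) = 0.23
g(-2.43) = -1.03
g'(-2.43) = 0.43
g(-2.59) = -1.09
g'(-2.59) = 0.42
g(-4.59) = -1.65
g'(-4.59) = 0.14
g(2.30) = 0.01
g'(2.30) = -0.03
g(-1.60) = -0.67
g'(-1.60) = 0.40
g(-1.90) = -0.80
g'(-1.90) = 0.42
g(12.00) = 0.00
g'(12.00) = 0.00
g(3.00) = 0.00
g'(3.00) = 0.00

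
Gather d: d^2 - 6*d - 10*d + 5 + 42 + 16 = d^2 - 16*d + 63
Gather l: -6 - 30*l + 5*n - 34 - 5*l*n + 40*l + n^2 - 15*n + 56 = l*(10 - 5*n) + n^2 - 10*n + 16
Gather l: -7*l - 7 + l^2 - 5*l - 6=l^2 - 12*l - 13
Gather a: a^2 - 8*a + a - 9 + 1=a^2 - 7*a - 8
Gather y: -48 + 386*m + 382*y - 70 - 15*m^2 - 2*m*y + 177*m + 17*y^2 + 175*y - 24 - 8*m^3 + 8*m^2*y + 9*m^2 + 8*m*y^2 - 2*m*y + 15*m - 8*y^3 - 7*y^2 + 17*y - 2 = -8*m^3 - 6*m^2 + 578*m - 8*y^3 + y^2*(8*m + 10) + y*(8*m^2 - 4*m + 574) - 144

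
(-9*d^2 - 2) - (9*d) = -9*d^2 - 9*d - 2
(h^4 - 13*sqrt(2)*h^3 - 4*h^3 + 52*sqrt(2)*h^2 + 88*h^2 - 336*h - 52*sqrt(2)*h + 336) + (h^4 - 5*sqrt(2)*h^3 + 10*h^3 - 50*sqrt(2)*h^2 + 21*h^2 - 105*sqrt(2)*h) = 2*h^4 - 18*sqrt(2)*h^3 + 6*h^3 + 2*sqrt(2)*h^2 + 109*h^2 - 336*h - 157*sqrt(2)*h + 336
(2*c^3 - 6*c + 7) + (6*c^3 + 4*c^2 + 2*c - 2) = 8*c^3 + 4*c^2 - 4*c + 5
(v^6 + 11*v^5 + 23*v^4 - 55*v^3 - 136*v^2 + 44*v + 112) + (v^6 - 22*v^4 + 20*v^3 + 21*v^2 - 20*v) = 2*v^6 + 11*v^5 + v^4 - 35*v^3 - 115*v^2 + 24*v + 112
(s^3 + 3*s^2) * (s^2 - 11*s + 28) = s^5 - 8*s^4 - 5*s^3 + 84*s^2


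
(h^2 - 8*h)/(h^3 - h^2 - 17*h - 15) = h*(8 - h)/(-h^3 + h^2 + 17*h + 15)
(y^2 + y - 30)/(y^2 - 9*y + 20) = (y + 6)/(y - 4)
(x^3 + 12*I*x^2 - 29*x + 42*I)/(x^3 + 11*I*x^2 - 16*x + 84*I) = (x - I)/(x - 2*I)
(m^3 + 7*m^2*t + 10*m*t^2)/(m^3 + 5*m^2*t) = (m + 2*t)/m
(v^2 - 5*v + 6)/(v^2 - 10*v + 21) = (v - 2)/(v - 7)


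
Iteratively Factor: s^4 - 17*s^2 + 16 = (s + 1)*(s^3 - s^2 - 16*s + 16) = (s - 4)*(s + 1)*(s^2 + 3*s - 4) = (s - 4)*(s - 1)*(s + 1)*(s + 4)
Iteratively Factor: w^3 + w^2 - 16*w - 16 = (w - 4)*(w^2 + 5*w + 4) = (w - 4)*(w + 1)*(w + 4)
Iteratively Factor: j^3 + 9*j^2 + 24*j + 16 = (j + 1)*(j^2 + 8*j + 16) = (j + 1)*(j + 4)*(j + 4)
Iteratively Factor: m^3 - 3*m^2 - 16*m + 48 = (m - 3)*(m^2 - 16) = (m - 3)*(m + 4)*(m - 4)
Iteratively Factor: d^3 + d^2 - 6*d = (d)*(d^2 + d - 6) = d*(d - 2)*(d + 3)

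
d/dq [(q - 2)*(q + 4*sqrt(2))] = 2*q - 2 + 4*sqrt(2)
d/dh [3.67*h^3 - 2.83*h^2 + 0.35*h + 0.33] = 11.01*h^2 - 5.66*h + 0.35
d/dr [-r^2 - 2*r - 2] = -2*r - 2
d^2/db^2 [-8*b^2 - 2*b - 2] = -16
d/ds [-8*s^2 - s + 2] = -16*s - 1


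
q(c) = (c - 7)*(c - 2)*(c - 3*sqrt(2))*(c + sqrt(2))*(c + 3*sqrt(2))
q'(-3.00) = -188.35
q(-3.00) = 713.60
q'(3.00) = 49.24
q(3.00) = 158.91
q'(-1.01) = -353.44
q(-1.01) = -165.48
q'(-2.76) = -340.10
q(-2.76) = 649.13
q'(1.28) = 244.91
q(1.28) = -181.55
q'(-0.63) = -231.43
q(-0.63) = -277.02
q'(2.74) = 114.74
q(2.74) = 137.41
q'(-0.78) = -281.07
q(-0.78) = -238.56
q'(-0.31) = -123.70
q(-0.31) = -333.83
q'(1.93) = 244.89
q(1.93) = -16.94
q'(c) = (c - 7)*(c - 2)*(c - 3*sqrt(2))*(c + sqrt(2)) + (c - 7)*(c - 2)*(c - 3*sqrt(2))*(c + 3*sqrt(2)) + (c - 7)*(c - 2)*(c + sqrt(2))*(c + 3*sqrt(2)) + (c - 7)*(c - 3*sqrt(2))*(c + sqrt(2))*(c + 3*sqrt(2)) + (c - 2)*(c - 3*sqrt(2))*(c + sqrt(2))*(c + 3*sqrt(2))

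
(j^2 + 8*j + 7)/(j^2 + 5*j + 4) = (j + 7)/(j + 4)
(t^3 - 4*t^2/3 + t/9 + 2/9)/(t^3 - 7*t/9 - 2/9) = (3*t - 2)/(3*t + 2)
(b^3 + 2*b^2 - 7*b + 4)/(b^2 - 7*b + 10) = (b^3 + 2*b^2 - 7*b + 4)/(b^2 - 7*b + 10)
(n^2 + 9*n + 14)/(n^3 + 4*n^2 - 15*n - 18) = (n^2 + 9*n + 14)/(n^3 + 4*n^2 - 15*n - 18)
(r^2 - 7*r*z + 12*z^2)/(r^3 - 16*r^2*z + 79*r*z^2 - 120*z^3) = (r - 4*z)/(r^2 - 13*r*z + 40*z^2)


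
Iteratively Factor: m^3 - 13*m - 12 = (m + 3)*(m^2 - 3*m - 4) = (m - 4)*(m + 3)*(m + 1)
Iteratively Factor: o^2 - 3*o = (o - 3)*(o)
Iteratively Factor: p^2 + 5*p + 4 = (p + 4)*(p + 1)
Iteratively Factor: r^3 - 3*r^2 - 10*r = (r + 2)*(r^2 - 5*r) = (r - 5)*(r + 2)*(r)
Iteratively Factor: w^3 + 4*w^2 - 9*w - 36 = (w + 3)*(w^2 + w - 12) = (w + 3)*(w + 4)*(w - 3)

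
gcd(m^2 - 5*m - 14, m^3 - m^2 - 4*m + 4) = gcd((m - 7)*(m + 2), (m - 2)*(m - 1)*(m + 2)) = m + 2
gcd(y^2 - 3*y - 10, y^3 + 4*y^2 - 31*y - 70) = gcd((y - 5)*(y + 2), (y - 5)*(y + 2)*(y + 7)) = y^2 - 3*y - 10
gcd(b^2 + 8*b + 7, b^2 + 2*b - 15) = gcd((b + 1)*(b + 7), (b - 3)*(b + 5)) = 1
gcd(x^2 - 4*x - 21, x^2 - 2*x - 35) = x - 7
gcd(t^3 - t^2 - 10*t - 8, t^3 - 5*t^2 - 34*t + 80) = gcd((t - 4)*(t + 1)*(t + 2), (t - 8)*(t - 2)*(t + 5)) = 1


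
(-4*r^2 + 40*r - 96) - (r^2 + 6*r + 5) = -5*r^2 + 34*r - 101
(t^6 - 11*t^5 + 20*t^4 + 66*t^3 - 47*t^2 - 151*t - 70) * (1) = t^6 - 11*t^5 + 20*t^4 + 66*t^3 - 47*t^2 - 151*t - 70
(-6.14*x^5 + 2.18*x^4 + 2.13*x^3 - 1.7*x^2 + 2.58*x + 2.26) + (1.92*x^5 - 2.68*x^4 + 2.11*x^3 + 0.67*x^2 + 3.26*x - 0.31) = -4.22*x^5 - 0.5*x^4 + 4.24*x^3 - 1.03*x^2 + 5.84*x + 1.95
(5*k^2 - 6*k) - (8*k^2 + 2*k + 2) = -3*k^2 - 8*k - 2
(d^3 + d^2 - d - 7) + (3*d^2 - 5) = d^3 + 4*d^2 - d - 12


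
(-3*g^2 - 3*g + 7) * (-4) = 12*g^2 + 12*g - 28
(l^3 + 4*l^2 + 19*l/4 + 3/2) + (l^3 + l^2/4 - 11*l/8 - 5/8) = 2*l^3 + 17*l^2/4 + 27*l/8 + 7/8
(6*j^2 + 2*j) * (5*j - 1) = 30*j^3 + 4*j^2 - 2*j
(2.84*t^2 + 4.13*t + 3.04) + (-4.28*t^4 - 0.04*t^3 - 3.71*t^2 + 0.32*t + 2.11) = -4.28*t^4 - 0.04*t^3 - 0.87*t^2 + 4.45*t + 5.15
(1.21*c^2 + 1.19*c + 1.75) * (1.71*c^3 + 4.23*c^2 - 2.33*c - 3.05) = 2.0691*c^5 + 7.1532*c^4 + 5.2069*c^3 + 0.939300000000001*c^2 - 7.707*c - 5.3375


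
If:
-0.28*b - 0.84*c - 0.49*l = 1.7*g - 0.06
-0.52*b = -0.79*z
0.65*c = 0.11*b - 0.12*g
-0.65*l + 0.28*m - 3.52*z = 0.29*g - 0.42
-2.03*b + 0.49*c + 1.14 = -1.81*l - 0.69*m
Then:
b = 1.51923076923077*z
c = 0.234314880700781*z - 0.00952459607132102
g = 0.123422601332307*z + 0.0515915620529889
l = -1.69801538252693*z - 0.0402142750819824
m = 8.75743769908524*z - 1.53992044931401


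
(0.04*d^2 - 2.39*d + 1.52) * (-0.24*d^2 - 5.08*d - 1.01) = -0.0096*d^4 + 0.3704*d^3 + 11.736*d^2 - 5.3077*d - 1.5352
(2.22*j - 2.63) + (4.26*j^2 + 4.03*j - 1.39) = 4.26*j^2 + 6.25*j - 4.02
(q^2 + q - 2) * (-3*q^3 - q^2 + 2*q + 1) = -3*q^5 - 4*q^4 + 7*q^3 + 5*q^2 - 3*q - 2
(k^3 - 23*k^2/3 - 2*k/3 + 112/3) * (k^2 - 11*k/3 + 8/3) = k^5 - 34*k^4/3 + 271*k^3/9 + 58*k^2/3 - 416*k/3 + 896/9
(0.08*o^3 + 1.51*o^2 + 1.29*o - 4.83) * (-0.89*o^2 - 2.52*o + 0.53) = -0.0712*o^5 - 1.5455*o^4 - 4.9109*o^3 + 1.8482*o^2 + 12.8553*o - 2.5599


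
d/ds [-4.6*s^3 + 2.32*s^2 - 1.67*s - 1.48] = -13.8*s^2 + 4.64*s - 1.67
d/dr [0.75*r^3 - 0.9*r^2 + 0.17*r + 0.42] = 2.25*r^2 - 1.8*r + 0.17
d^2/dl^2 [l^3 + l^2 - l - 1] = 6*l + 2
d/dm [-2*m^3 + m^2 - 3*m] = -6*m^2 + 2*m - 3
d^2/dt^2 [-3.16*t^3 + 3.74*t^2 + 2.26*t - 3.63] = 7.48 - 18.96*t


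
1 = 1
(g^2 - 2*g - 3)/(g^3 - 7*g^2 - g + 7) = (g - 3)/(g^2 - 8*g + 7)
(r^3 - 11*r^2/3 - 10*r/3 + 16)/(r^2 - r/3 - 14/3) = (3*r^2 - 17*r + 24)/(3*r - 7)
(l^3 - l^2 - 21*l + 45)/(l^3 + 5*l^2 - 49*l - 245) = (l^2 - 6*l + 9)/(l^2 - 49)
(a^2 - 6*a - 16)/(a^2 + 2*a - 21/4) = 4*(a^2 - 6*a - 16)/(4*a^2 + 8*a - 21)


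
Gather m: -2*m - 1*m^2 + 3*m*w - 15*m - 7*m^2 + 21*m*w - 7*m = -8*m^2 + m*(24*w - 24)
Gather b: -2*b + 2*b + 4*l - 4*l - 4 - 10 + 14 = 0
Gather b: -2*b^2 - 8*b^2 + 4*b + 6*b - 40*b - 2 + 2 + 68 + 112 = -10*b^2 - 30*b + 180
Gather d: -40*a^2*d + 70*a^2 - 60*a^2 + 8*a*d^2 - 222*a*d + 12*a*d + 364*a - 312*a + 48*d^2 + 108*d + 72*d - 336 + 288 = 10*a^2 + 52*a + d^2*(8*a + 48) + d*(-40*a^2 - 210*a + 180) - 48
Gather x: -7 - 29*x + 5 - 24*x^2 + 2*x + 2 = -24*x^2 - 27*x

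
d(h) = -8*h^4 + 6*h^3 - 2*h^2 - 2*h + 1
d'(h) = -32*h^3 + 18*h^2 - 4*h - 2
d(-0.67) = -1.97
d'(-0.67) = 18.38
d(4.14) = -1965.94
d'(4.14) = -1980.70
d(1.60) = -35.17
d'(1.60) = -93.39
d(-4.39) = -3507.70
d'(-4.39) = 3069.80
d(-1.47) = -56.80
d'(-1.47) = 144.42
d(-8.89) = -54323.44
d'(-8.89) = 23939.19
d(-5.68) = -9478.57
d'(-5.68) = 6465.46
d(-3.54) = -1539.48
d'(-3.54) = 1657.31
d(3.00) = -509.00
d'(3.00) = -716.00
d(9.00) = -48293.00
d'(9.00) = -21908.00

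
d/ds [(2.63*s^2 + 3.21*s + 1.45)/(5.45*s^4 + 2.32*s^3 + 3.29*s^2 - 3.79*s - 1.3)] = (-28.667*s^5 - 58.5851*s^4 - 46.5044*s^3 - 30.6206*s^2 - 16.379*s + 1.3225)/(29.7025*s^8 + 25.288*s^7 + 41.2434*s^6 - 26.0454*s^5 - 20.9315*s^4 - 30.9702*s^3 + 5.8101*s^2 + 9.854*s + 1.69)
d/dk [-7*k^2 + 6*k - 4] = 6 - 14*k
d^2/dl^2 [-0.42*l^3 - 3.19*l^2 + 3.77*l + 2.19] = -2.52*l - 6.38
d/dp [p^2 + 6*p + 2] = 2*p + 6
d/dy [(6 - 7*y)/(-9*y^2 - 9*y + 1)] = (-63*y^2 + 108*y + 47)/(81*y^4 + 162*y^3 + 63*y^2 - 18*y + 1)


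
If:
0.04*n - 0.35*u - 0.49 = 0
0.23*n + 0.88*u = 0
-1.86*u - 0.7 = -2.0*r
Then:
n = 3.73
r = -0.56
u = -0.97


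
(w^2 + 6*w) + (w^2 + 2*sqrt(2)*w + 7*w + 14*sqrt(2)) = 2*w^2 + 2*sqrt(2)*w + 13*w + 14*sqrt(2)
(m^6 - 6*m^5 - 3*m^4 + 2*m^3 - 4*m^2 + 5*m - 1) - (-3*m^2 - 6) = m^6 - 6*m^5 - 3*m^4 + 2*m^3 - m^2 + 5*m + 5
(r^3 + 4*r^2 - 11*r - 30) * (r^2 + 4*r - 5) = r^5 + 8*r^4 - 94*r^2 - 65*r + 150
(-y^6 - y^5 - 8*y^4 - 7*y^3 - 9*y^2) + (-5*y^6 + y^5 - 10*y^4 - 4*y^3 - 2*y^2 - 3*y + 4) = -6*y^6 - 18*y^4 - 11*y^3 - 11*y^2 - 3*y + 4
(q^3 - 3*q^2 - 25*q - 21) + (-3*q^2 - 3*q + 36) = q^3 - 6*q^2 - 28*q + 15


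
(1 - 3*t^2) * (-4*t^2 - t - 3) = 12*t^4 + 3*t^3 + 5*t^2 - t - 3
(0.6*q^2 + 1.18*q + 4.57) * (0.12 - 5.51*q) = -3.306*q^3 - 6.4298*q^2 - 25.0391*q + 0.5484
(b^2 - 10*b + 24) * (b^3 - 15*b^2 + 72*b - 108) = b^5 - 25*b^4 + 246*b^3 - 1188*b^2 + 2808*b - 2592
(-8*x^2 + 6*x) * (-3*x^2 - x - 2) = 24*x^4 - 10*x^3 + 10*x^2 - 12*x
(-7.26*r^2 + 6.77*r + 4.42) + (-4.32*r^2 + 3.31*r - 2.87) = -11.58*r^2 + 10.08*r + 1.55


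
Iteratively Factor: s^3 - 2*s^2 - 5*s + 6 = (s + 2)*(s^2 - 4*s + 3) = (s - 3)*(s + 2)*(s - 1)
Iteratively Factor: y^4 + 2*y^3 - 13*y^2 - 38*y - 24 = (y + 1)*(y^3 + y^2 - 14*y - 24) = (y + 1)*(y + 3)*(y^2 - 2*y - 8) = (y + 1)*(y + 2)*(y + 3)*(y - 4)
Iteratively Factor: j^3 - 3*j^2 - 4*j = (j)*(j^2 - 3*j - 4) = j*(j + 1)*(j - 4)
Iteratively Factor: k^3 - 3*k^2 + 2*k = (k - 1)*(k^2 - 2*k) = (k - 2)*(k - 1)*(k)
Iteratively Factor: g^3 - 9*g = (g - 3)*(g^2 + 3*g) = (g - 3)*(g + 3)*(g)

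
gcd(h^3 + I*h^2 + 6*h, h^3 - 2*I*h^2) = h^2 - 2*I*h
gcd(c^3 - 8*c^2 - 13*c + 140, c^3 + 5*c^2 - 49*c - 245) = c - 7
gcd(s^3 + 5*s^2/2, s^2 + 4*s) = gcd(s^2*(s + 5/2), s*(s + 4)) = s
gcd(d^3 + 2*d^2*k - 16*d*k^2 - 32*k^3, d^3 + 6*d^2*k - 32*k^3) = d + 4*k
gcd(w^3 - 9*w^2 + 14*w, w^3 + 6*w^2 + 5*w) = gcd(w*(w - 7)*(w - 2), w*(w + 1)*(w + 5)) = w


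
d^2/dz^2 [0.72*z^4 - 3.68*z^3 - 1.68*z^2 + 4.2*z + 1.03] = 8.64*z^2 - 22.08*z - 3.36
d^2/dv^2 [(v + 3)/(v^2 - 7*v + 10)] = 2*((4 - 3*v)*(v^2 - 7*v + 10) + (v + 3)*(2*v - 7)^2)/(v^2 - 7*v + 10)^3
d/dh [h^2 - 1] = 2*h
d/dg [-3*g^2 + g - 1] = 1 - 6*g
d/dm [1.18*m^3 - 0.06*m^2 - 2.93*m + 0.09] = 3.54*m^2 - 0.12*m - 2.93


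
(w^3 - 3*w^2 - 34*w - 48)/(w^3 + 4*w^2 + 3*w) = (w^2 - 6*w - 16)/(w*(w + 1))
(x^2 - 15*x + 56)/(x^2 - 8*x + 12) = (x^2 - 15*x + 56)/(x^2 - 8*x + 12)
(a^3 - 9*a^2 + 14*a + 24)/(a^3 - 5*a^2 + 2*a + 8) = (a - 6)/(a - 2)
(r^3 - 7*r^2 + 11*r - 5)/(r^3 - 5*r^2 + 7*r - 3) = (r - 5)/(r - 3)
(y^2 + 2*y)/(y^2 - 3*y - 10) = y/(y - 5)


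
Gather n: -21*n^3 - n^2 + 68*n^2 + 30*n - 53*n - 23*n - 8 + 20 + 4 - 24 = -21*n^3 + 67*n^2 - 46*n - 8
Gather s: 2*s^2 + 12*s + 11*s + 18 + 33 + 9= 2*s^2 + 23*s + 60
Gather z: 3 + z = z + 3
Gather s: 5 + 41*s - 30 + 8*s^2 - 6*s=8*s^2 + 35*s - 25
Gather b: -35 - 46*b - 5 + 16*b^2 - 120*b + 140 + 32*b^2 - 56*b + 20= 48*b^2 - 222*b + 120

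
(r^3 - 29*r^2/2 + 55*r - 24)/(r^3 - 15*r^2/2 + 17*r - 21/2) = (2*r^3 - 29*r^2 + 110*r - 48)/(2*r^3 - 15*r^2 + 34*r - 21)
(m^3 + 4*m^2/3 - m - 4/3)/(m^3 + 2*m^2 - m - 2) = (m + 4/3)/(m + 2)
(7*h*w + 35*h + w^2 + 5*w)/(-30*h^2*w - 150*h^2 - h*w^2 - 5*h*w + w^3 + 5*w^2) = (7*h + w)/(-30*h^2 - h*w + w^2)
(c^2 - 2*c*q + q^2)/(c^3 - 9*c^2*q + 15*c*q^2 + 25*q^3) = (c^2 - 2*c*q + q^2)/(c^3 - 9*c^2*q + 15*c*q^2 + 25*q^3)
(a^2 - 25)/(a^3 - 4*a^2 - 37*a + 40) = (a - 5)/(a^2 - 9*a + 8)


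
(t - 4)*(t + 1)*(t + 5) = t^3 + 2*t^2 - 19*t - 20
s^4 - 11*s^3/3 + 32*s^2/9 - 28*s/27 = s*(s - 7/3)*(s - 2/3)^2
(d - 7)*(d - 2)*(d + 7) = d^3 - 2*d^2 - 49*d + 98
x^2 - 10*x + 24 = (x - 6)*(x - 4)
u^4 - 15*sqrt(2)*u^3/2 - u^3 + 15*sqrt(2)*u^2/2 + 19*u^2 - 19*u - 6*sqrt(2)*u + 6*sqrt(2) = (u - 1)*(u - 6*sqrt(2))*(u - sqrt(2))*(u - sqrt(2)/2)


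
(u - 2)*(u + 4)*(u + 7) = u^3 + 9*u^2 + 6*u - 56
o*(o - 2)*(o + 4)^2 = o^4 + 6*o^3 - 32*o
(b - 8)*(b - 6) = b^2 - 14*b + 48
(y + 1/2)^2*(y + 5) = y^3 + 6*y^2 + 21*y/4 + 5/4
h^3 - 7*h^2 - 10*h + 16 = (h - 8)*(h - 1)*(h + 2)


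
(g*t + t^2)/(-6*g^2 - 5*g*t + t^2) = t/(-6*g + t)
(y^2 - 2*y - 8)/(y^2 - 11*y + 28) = (y + 2)/(y - 7)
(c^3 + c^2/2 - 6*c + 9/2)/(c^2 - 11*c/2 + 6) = (c^2 + 2*c - 3)/(c - 4)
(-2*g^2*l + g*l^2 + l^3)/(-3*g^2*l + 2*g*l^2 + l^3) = (2*g + l)/(3*g + l)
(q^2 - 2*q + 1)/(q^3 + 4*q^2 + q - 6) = (q - 1)/(q^2 + 5*q + 6)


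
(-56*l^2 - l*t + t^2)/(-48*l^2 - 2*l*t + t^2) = (7*l + t)/(6*l + t)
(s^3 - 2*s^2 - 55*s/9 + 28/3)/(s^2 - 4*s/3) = s - 2/3 - 7/s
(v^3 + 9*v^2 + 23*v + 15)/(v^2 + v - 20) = (v^2 + 4*v + 3)/(v - 4)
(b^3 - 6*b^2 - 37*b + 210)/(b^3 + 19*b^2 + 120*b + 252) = (b^2 - 12*b + 35)/(b^2 + 13*b + 42)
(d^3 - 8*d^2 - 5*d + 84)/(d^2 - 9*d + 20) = (d^2 - 4*d - 21)/(d - 5)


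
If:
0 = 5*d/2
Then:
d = 0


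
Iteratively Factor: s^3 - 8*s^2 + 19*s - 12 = (s - 3)*(s^2 - 5*s + 4) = (s - 4)*(s - 3)*(s - 1)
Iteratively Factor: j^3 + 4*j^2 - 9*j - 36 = (j - 3)*(j^2 + 7*j + 12) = (j - 3)*(j + 4)*(j + 3)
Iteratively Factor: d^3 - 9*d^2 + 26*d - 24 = (d - 3)*(d^2 - 6*d + 8) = (d - 4)*(d - 3)*(d - 2)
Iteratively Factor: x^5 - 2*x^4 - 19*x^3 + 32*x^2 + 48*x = (x)*(x^4 - 2*x^3 - 19*x^2 + 32*x + 48) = x*(x - 4)*(x^3 + 2*x^2 - 11*x - 12) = x*(x - 4)*(x + 1)*(x^2 + x - 12) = x*(x - 4)*(x - 3)*(x + 1)*(x + 4)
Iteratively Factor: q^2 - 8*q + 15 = (q - 5)*(q - 3)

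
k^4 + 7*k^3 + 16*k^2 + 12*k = k*(k + 2)^2*(k + 3)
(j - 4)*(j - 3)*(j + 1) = j^3 - 6*j^2 + 5*j + 12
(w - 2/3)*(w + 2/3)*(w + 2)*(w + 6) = w^4 + 8*w^3 + 104*w^2/9 - 32*w/9 - 16/3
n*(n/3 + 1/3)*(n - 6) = n^3/3 - 5*n^2/3 - 2*n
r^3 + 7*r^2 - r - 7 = (r - 1)*(r + 1)*(r + 7)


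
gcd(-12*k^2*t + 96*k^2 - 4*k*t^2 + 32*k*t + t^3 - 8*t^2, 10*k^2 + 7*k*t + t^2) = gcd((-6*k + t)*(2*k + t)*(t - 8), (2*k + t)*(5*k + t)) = 2*k + t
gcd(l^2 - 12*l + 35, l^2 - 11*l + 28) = l - 7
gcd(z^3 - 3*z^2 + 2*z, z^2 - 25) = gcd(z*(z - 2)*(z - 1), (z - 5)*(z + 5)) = 1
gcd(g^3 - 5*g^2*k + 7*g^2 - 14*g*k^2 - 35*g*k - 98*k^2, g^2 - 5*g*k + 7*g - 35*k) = g + 7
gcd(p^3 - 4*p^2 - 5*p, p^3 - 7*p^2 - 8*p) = p^2 + p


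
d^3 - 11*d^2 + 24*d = d*(d - 8)*(d - 3)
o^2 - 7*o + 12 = (o - 4)*(o - 3)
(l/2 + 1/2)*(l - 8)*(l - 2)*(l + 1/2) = l^4/2 - 17*l^3/4 + 3*l^2/4 + 19*l/2 + 4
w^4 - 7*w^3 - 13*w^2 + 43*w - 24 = (w - 8)*(w - 1)^2*(w + 3)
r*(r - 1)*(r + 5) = r^3 + 4*r^2 - 5*r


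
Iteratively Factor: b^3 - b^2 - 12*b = (b + 3)*(b^2 - 4*b) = b*(b + 3)*(b - 4)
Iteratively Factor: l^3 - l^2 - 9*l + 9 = (l + 3)*(l^2 - 4*l + 3) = (l - 1)*(l + 3)*(l - 3)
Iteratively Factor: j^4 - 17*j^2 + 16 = (j - 1)*(j^3 + j^2 - 16*j - 16) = (j - 1)*(j + 4)*(j^2 - 3*j - 4) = (j - 1)*(j + 1)*(j + 4)*(j - 4)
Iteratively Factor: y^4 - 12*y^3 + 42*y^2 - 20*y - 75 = (y - 3)*(y^3 - 9*y^2 + 15*y + 25) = (y - 3)*(y + 1)*(y^2 - 10*y + 25) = (y - 5)*(y - 3)*(y + 1)*(y - 5)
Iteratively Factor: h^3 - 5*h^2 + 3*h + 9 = (h - 3)*(h^2 - 2*h - 3) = (h - 3)^2*(h + 1)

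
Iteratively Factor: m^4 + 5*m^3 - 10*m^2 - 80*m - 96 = (m + 3)*(m^3 + 2*m^2 - 16*m - 32) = (m + 2)*(m + 3)*(m^2 - 16) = (m - 4)*(m + 2)*(m + 3)*(m + 4)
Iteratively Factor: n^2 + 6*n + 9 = (n + 3)*(n + 3)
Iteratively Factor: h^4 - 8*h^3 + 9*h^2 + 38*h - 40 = (h - 5)*(h^3 - 3*h^2 - 6*h + 8) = (h - 5)*(h + 2)*(h^2 - 5*h + 4) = (h - 5)*(h - 1)*(h + 2)*(h - 4)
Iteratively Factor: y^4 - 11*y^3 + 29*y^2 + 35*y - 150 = (y + 2)*(y^3 - 13*y^2 + 55*y - 75) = (y - 5)*(y + 2)*(y^2 - 8*y + 15) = (y - 5)^2*(y + 2)*(y - 3)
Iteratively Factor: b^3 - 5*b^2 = (b)*(b^2 - 5*b) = b*(b - 5)*(b)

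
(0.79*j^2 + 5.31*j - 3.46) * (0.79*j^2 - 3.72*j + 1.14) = 0.6241*j^4 + 1.2561*j^3 - 21.586*j^2 + 18.9246*j - 3.9444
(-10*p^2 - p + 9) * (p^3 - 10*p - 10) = -10*p^5 - p^4 + 109*p^3 + 110*p^2 - 80*p - 90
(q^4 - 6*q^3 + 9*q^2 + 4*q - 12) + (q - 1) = q^4 - 6*q^3 + 9*q^2 + 5*q - 13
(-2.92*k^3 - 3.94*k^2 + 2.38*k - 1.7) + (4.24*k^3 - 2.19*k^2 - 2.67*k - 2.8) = 1.32*k^3 - 6.13*k^2 - 0.29*k - 4.5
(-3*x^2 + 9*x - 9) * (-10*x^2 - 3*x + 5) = 30*x^4 - 81*x^3 + 48*x^2 + 72*x - 45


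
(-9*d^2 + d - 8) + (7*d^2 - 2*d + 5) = -2*d^2 - d - 3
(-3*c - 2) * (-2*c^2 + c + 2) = 6*c^3 + c^2 - 8*c - 4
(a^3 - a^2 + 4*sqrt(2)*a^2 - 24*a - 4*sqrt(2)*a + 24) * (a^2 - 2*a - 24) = a^5 - 3*a^4 + 4*sqrt(2)*a^4 - 46*a^3 - 12*sqrt(2)*a^3 - 88*sqrt(2)*a^2 + 96*a^2 + 96*sqrt(2)*a + 528*a - 576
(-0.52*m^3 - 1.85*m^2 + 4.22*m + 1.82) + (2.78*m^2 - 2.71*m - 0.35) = -0.52*m^3 + 0.93*m^2 + 1.51*m + 1.47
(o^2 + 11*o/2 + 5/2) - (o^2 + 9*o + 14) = -7*o/2 - 23/2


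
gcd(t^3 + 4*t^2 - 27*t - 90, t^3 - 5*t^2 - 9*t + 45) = t^2 - 2*t - 15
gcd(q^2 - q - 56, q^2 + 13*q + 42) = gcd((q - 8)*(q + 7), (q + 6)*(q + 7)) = q + 7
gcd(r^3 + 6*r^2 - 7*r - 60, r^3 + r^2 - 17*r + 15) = r^2 + 2*r - 15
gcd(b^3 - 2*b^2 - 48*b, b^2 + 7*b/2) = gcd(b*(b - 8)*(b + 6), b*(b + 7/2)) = b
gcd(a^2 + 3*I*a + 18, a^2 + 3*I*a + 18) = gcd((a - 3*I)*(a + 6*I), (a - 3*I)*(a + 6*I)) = a^2 + 3*I*a + 18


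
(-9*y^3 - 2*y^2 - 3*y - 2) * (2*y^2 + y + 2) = -18*y^5 - 13*y^4 - 26*y^3 - 11*y^2 - 8*y - 4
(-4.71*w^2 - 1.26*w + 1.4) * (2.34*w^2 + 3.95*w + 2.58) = -11.0214*w^4 - 21.5529*w^3 - 13.8528*w^2 + 2.2792*w + 3.612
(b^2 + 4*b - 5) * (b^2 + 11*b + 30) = b^4 + 15*b^3 + 69*b^2 + 65*b - 150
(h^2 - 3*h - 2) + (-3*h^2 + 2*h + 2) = -2*h^2 - h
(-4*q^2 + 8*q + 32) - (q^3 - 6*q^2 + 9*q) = -q^3 + 2*q^2 - q + 32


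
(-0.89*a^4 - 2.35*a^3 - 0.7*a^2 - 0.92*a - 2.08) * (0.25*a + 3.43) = -0.2225*a^5 - 3.6402*a^4 - 8.2355*a^3 - 2.631*a^2 - 3.6756*a - 7.1344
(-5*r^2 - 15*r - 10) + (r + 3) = -5*r^2 - 14*r - 7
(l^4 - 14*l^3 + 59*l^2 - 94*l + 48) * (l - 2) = l^5 - 16*l^4 + 87*l^3 - 212*l^2 + 236*l - 96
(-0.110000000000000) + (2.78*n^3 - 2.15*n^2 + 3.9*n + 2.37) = 2.78*n^3 - 2.15*n^2 + 3.9*n + 2.26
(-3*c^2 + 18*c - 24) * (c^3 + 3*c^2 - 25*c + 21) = -3*c^5 + 9*c^4 + 105*c^3 - 585*c^2 + 978*c - 504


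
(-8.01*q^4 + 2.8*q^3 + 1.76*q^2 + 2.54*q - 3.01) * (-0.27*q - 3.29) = 2.1627*q^5 + 25.5969*q^4 - 9.6872*q^3 - 6.4762*q^2 - 7.5439*q + 9.9029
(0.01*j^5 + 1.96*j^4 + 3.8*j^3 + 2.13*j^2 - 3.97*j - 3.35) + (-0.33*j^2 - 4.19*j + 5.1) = 0.01*j^5 + 1.96*j^4 + 3.8*j^3 + 1.8*j^2 - 8.16*j + 1.75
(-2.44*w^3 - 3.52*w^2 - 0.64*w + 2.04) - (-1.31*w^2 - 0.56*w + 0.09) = -2.44*w^3 - 2.21*w^2 - 0.08*w + 1.95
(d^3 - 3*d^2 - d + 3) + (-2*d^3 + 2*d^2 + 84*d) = -d^3 - d^2 + 83*d + 3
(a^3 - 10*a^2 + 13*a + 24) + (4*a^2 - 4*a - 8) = a^3 - 6*a^2 + 9*a + 16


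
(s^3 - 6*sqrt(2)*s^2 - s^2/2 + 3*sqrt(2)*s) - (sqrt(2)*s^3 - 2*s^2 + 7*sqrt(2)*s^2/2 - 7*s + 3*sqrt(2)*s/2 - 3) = -sqrt(2)*s^3 + s^3 - 19*sqrt(2)*s^2/2 + 3*s^2/2 + 3*sqrt(2)*s/2 + 7*s + 3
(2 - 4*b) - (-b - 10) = 12 - 3*b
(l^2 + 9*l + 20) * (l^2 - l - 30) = l^4 + 8*l^3 - 19*l^2 - 290*l - 600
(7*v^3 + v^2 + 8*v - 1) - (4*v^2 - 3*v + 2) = 7*v^3 - 3*v^2 + 11*v - 3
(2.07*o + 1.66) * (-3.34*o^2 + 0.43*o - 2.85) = -6.9138*o^3 - 4.6543*o^2 - 5.1857*o - 4.731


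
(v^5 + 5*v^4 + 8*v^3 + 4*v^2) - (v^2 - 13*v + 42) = v^5 + 5*v^4 + 8*v^3 + 3*v^2 + 13*v - 42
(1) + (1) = 2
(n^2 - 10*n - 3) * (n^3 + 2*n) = n^5 - 10*n^4 - n^3 - 20*n^2 - 6*n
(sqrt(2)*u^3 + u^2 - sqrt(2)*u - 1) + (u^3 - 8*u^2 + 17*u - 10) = u^3 + sqrt(2)*u^3 - 7*u^2 - sqrt(2)*u + 17*u - 11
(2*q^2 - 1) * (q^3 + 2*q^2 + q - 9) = 2*q^5 + 4*q^4 + q^3 - 20*q^2 - q + 9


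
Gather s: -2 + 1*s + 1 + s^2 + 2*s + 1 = s^2 + 3*s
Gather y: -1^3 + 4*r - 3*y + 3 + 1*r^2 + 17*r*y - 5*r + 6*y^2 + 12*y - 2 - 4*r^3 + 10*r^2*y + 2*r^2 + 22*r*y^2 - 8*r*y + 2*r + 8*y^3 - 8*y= -4*r^3 + 3*r^2 + r + 8*y^3 + y^2*(22*r + 6) + y*(10*r^2 + 9*r + 1)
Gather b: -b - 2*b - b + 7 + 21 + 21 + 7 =56 - 4*b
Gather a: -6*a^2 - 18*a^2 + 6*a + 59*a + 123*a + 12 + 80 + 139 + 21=-24*a^2 + 188*a + 252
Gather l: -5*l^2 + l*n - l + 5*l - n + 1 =-5*l^2 + l*(n + 4) - n + 1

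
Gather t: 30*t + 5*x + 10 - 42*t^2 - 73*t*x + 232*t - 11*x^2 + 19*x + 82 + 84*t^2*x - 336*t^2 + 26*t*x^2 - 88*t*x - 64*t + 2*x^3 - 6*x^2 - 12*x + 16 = t^2*(84*x - 378) + t*(26*x^2 - 161*x + 198) + 2*x^3 - 17*x^2 + 12*x + 108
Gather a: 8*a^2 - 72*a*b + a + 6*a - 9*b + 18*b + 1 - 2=8*a^2 + a*(7 - 72*b) + 9*b - 1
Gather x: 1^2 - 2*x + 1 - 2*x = 2 - 4*x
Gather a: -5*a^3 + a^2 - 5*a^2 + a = -5*a^3 - 4*a^2 + a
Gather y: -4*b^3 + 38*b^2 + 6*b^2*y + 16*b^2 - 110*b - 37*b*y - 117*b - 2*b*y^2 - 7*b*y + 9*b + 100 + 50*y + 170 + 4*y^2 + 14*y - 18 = -4*b^3 + 54*b^2 - 218*b + y^2*(4 - 2*b) + y*(6*b^2 - 44*b + 64) + 252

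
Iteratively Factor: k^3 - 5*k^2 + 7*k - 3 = (k - 3)*(k^2 - 2*k + 1) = (k - 3)*(k - 1)*(k - 1)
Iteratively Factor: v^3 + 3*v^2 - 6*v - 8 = (v + 4)*(v^2 - v - 2) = (v - 2)*(v + 4)*(v + 1)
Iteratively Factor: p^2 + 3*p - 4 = (p + 4)*(p - 1)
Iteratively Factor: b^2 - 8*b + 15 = (b - 3)*(b - 5)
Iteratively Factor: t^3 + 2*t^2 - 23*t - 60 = (t + 4)*(t^2 - 2*t - 15) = (t + 3)*(t + 4)*(t - 5)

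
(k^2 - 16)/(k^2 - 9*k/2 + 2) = 2*(k + 4)/(2*k - 1)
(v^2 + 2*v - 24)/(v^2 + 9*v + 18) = (v - 4)/(v + 3)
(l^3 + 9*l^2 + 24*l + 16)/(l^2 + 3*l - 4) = (l^2 + 5*l + 4)/(l - 1)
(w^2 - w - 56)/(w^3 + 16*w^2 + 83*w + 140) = (w - 8)/(w^2 + 9*w + 20)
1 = 1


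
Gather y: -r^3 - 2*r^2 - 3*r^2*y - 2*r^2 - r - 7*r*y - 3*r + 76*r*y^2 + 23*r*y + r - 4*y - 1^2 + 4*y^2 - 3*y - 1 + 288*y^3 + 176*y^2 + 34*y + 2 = -r^3 - 4*r^2 - 3*r + 288*y^3 + y^2*(76*r + 180) + y*(-3*r^2 + 16*r + 27)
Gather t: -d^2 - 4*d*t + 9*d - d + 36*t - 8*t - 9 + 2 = -d^2 + 8*d + t*(28 - 4*d) - 7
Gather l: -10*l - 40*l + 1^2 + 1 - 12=-50*l - 10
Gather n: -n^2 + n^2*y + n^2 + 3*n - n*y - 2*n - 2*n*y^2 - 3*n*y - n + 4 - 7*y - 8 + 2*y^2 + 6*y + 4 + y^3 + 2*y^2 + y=n^2*y + n*(-2*y^2 - 4*y) + y^3 + 4*y^2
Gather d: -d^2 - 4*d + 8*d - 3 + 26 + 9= -d^2 + 4*d + 32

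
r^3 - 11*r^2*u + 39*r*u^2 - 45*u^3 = (r - 5*u)*(r - 3*u)^2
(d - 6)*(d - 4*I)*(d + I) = d^3 - 6*d^2 - 3*I*d^2 + 4*d + 18*I*d - 24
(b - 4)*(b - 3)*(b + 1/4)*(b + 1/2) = b^4 - 25*b^3/4 + 55*b^2/8 + 65*b/8 + 3/2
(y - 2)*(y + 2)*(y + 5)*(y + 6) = y^4 + 11*y^3 + 26*y^2 - 44*y - 120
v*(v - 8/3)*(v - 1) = v^3 - 11*v^2/3 + 8*v/3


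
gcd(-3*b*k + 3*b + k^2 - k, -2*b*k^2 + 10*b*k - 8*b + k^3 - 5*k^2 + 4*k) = k - 1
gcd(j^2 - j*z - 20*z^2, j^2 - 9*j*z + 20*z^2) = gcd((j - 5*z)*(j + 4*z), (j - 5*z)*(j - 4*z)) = -j + 5*z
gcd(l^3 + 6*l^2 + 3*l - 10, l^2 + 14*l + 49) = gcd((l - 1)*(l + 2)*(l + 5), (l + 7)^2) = 1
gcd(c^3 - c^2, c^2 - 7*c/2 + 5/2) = c - 1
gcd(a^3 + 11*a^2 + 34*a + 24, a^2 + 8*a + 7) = a + 1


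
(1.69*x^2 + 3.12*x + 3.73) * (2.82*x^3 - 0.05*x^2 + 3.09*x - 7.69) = 4.7658*x^5 + 8.7139*x^4 + 15.5847*x^3 - 3.5418*x^2 - 12.4671*x - 28.6837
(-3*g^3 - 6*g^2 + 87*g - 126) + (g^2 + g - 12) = -3*g^3 - 5*g^2 + 88*g - 138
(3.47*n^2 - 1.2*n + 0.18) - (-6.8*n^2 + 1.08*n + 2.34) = 10.27*n^2 - 2.28*n - 2.16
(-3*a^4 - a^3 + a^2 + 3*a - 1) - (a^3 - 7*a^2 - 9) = -3*a^4 - 2*a^3 + 8*a^2 + 3*a + 8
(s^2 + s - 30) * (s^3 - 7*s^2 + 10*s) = s^5 - 6*s^4 - 27*s^3 + 220*s^2 - 300*s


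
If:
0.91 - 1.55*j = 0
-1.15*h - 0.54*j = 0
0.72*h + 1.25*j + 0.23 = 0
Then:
No Solution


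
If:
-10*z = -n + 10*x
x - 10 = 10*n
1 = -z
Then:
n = -10/11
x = 10/11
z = -1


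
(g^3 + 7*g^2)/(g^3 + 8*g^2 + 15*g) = g*(g + 7)/(g^2 + 8*g + 15)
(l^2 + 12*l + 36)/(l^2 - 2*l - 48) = (l + 6)/(l - 8)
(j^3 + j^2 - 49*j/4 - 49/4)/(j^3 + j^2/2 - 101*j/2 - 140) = (2*j^2 - 5*j - 7)/(2*(j^2 - 3*j - 40))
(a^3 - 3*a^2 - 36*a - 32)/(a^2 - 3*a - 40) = (a^2 + 5*a + 4)/(a + 5)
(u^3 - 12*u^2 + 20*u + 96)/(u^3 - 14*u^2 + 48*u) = (u + 2)/u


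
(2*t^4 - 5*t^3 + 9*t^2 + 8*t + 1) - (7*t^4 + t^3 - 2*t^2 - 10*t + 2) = -5*t^4 - 6*t^3 + 11*t^2 + 18*t - 1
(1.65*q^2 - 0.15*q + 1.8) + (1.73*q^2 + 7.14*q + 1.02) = 3.38*q^2 + 6.99*q + 2.82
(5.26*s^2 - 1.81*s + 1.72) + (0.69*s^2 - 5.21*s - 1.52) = 5.95*s^2 - 7.02*s + 0.2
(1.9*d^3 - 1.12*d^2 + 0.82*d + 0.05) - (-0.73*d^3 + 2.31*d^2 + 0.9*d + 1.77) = 2.63*d^3 - 3.43*d^2 - 0.0800000000000001*d - 1.72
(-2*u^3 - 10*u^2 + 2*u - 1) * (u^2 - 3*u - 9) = -2*u^5 - 4*u^4 + 50*u^3 + 83*u^2 - 15*u + 9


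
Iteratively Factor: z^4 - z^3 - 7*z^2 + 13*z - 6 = (z - 1)*(z^3 - 7*z + 6) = (z - 1)*(z + 3)*(z^2 - 3*z + 2) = (z - 1)^2*(z + 3)*(z - 2)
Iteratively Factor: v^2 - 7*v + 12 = (v - 4)*(v - 3)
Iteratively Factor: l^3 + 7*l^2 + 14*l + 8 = (l + 4)*(l^2 + 3*l + 2) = (l + 1)*(l + 4)*(l + 2)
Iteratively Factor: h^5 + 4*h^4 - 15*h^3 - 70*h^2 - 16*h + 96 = (h + 4)*(h^4 - 15*h^2 - 10*h + 24) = (h - 1)*(h + 4)*(h^3 + h^2 - 14*h - 24) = (h - 1)*(h + 2)*(h + 4)*(h^2 - h - 12) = (h - 4)*(h - 1)*(h + 2)*(h + 4)*(h + 3)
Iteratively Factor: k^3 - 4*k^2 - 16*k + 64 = (k - 4)*(k^2 - 16) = (k - 4)*(k + 4)*(k - 4)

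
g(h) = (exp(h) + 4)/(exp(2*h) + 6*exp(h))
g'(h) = (exp(h) + 4)*(-2*exp(2*h) - 6*exp(h))/(exp(2*h) + 6*exp(h))^2 + exp(h)/(exp(2*h) + 6*exp(h)) = (-exp(2*h) - 8*exp(h) - 24)*exp(-h)/(exp(2*h) + 12*exp(h) + 36)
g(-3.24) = 17.08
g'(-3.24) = -17.02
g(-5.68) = 195.36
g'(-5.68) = -195.30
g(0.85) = 0.32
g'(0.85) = -0.30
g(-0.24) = 0.90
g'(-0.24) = -0.85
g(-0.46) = 1.11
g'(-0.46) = -1.06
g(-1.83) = 4.21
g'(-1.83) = -4.16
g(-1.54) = 3.16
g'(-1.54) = -3.11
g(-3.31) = 18.31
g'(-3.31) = -18.26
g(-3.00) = 13.45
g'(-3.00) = -13.39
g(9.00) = 0.00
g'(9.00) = 0.00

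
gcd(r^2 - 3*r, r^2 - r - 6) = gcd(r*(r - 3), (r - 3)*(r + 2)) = r - 3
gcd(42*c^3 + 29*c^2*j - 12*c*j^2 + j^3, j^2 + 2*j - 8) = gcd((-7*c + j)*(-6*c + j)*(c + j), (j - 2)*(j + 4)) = 1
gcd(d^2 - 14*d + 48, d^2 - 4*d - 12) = d - 6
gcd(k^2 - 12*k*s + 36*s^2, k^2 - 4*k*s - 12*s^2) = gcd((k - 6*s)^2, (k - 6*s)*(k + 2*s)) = -k + 6*s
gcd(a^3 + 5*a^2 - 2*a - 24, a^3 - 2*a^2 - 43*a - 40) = 1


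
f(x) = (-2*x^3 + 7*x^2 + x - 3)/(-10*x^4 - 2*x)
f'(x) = (40*x^3 + 2)*(-2*x^3 + 7*x^2 + x - 3)/(-10*x^4 - 2*x)^2 + (-6*x^2 + 14*x + 1)/(-10*x^4 - 2*x) = (-10*x^6 + 70*x^5 + 15*x^4 - 56*x^3 - 7*x^2 - 3)/(50*x^8 + 20*x^5 + 2*x^2)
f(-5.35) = -0.06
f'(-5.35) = -0.02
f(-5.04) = -0.07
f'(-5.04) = -0.02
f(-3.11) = -0.13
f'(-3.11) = -0.06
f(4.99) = 0.01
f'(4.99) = 0.00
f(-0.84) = -0.69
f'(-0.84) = -0.01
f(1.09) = -0.23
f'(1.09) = 0.21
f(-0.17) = -8.92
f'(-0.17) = -53.18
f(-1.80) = -0.29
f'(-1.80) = -0.23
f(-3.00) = -0.14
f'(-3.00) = -0.07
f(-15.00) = -0.02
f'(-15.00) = 0.00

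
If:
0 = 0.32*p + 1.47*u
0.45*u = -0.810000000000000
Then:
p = 8.27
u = -1.80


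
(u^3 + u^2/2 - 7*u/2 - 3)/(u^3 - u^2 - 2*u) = (u + 3/2)/u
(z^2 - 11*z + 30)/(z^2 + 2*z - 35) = (z - 6)/(z + 7)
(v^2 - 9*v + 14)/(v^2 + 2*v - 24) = (v^2 - 9*v + 14)/(v^2 + 2*v - 24)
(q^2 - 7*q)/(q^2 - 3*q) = (q - 7)/(q - 3)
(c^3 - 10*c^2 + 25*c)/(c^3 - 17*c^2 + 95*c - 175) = c/(c - 7)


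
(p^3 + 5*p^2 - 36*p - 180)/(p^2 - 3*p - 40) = (p^2 - 36)/(p - 8)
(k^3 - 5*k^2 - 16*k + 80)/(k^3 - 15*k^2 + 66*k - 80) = (k^2 - 16)/(k^2 - 10*k + 16)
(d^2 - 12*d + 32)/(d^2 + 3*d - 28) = (d - 8)/(d + 7)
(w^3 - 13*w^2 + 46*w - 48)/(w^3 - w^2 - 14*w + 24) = (w - 8)/(w + 4)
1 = 1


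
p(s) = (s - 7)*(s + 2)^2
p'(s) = (s - 7)*(2*s + 4) + (s + 2)^2 = 3*(s - 4)*(s + 2)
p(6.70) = -22.71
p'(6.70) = 70.47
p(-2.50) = -2.38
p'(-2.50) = 9.75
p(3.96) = -107.99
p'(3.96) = -0.72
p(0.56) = -42.21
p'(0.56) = -26.42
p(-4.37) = -63.86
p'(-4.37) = 59.51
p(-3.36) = -19.16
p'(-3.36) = 30.03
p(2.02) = -80.48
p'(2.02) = -23.88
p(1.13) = -57.51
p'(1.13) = -26.95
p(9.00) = 242.00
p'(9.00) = 165.00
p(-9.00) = -784.00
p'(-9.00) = 273.00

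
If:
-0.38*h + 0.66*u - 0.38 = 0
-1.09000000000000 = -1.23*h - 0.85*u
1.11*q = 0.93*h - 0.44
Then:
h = 0.35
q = -0.10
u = 0.78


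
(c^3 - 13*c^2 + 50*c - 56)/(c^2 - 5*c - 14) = (c^2 - 6*c + 8)/(c + 2)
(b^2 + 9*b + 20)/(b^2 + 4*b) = (b + 5)/b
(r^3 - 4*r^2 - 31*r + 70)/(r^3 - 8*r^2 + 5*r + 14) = (r + 5)/(r + 1)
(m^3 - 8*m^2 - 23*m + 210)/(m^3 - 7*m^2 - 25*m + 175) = (m - 6)/(m - 5)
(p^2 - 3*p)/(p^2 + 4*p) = (p - 3)/(p + 4)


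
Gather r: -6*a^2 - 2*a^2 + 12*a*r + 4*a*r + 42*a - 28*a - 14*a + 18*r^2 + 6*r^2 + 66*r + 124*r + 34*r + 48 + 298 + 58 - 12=-8*a^2 + 24*r^2 + r*(16*a + 224) + 392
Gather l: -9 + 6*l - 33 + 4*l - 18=10*l - 60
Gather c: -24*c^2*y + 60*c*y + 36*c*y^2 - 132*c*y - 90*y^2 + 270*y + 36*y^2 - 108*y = -24*c^2*y + c*(36*y^2 - 72*y) - 54*y^2 + 162*y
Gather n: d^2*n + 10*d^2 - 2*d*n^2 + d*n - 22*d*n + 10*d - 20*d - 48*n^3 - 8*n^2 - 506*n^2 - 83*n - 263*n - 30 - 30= 10*d^2 - 10*d - 48*n^3 + n^2*(-2*d - 514) + n*(d^2 - 21*d - 346) - 60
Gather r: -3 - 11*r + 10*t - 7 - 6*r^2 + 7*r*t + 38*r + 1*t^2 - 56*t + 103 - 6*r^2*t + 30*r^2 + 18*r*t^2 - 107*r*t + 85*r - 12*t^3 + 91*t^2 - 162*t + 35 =r^2*(24 - 6*t) + r*(18*t^2 - 100*t + 112) - 12*t^3 + 92*t^2 - 208*t + 128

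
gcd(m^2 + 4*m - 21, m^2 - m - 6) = m - 3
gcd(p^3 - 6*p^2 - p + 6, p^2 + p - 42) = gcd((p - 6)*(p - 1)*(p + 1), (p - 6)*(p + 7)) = p - 6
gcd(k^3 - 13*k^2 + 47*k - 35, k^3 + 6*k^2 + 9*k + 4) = 1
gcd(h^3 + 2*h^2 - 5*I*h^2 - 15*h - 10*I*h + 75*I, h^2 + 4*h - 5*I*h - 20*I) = h - 5*I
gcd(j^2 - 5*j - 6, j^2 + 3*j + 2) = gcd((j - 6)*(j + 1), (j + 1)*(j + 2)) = j + 1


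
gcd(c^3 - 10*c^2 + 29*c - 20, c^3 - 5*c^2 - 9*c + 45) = c - 5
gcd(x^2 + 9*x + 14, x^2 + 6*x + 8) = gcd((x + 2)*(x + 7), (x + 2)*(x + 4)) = x + 2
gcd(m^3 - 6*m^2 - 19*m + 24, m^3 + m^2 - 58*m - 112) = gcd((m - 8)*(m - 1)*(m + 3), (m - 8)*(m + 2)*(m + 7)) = m - 8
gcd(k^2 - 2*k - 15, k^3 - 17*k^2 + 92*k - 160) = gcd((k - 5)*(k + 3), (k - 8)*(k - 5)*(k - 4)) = k - 5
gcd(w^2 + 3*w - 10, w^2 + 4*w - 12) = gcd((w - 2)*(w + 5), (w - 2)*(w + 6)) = w - 2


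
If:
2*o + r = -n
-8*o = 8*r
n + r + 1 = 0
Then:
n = -1/2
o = 1/2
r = -1/2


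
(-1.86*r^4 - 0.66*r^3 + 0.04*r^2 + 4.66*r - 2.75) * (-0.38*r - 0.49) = 0.7068*r^5 + 1.1622*r^4 + 0.3082*r^3 - 1.7904*r^2 - 1.2384*r + 1.3475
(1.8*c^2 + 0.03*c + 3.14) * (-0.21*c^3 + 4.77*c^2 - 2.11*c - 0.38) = -0.378*c^5 + 8.5797*c^4 - 4.3143*c^3 + 14.2305*c^2 - 6.6368*c - 1.1932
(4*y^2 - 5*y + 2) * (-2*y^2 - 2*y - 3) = -8*y^4 + 2*y^3 - 6*y^2 + 11*y - 6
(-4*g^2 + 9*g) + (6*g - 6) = -4*g^2 + 15*g - 6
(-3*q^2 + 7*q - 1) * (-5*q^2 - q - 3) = 15*q^4 - 32*q^3 + 7*q^2 - 20*q + 3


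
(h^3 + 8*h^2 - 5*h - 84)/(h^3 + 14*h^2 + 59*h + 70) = (h^2 + h - 12)/(h^2 + 7*h + 10)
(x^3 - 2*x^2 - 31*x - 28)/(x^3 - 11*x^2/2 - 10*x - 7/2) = 2*(x + 4)/(2*x + 1)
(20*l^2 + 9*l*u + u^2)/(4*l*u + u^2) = (5*l + u)/u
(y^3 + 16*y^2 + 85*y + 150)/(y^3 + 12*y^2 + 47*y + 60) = (y^2 + 11*y + 30)/(y^2 + 7*y + 12)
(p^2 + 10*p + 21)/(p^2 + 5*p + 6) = (p + 7)/(p + 2)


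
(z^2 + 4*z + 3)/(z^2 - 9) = (z + 1)/(z - 3)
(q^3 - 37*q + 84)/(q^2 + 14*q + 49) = (q^2 - 7*q + 12)/(q + 7)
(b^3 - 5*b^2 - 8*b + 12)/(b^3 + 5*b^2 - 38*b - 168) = (b^2 + b - 2)/(b^2 + 11*b + 28)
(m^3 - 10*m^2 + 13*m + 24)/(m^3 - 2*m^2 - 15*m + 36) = (m^2 - 7*m - 8)/(m^2 + m - 12)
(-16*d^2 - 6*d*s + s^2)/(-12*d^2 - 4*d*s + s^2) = (-8*d + s)/(-6*d + s)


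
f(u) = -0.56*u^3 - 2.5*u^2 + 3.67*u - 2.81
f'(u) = -1.68*u^2 - 5.0*u + 3.67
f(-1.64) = -13.08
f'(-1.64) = 7.35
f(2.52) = -18.40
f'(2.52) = -19.60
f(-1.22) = -9.99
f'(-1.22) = 7.27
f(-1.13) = -9.34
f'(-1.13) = 7.17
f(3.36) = -39.95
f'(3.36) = -32.10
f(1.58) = -5.46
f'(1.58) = -8.42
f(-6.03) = 6.94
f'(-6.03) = -27.27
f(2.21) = -12.95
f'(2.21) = -15.59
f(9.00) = -580.52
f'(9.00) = -177.41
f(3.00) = -29.42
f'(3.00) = -26.45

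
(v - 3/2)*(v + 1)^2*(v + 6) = v^4 + 13*v^3/2 + v^2 - 27*v/2 - 9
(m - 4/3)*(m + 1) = m^2 - m/3 - 4/3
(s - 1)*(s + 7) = s^2 + 6*s - 7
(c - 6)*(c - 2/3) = c^2 - 20*c/3 + 4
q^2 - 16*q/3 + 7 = (q - 3)*(q - 7/3)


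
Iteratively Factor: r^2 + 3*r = (r + 3)*(r)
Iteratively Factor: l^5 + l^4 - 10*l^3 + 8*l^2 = (l - 2)*(l^4 + 3*l^3 - 4*l^2) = l*(l - 2)*(l^3 + 3*l^2 - 4*l) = l*(l - 2)*(l + 4)*(l^2 - l) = l*(l - 2)*(l - 1)*(l + 4)*(l)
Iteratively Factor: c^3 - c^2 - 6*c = (c - 3)*(c^2 + 2*c) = (c - 3)*(c + 2)*(c)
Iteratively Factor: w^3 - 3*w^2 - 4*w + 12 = (w + 2)*(w^2 - 5*w + 6) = (w - 3)*(w + 2)*(w - 2)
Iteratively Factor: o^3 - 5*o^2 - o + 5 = (o + 1)*(o^2 - 6*o + 5) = (o - 1)*(o + 1)*(o - 5)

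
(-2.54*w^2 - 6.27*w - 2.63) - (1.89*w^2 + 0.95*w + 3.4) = -4.43*w^2 - 7.22*w - 6.03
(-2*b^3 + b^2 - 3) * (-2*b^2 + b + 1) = 4*b^5 - 4*b^4 - b^3 + 7*b^2 - 3*b - 3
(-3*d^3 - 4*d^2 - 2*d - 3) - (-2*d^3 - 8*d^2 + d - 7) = -d^3 + 4*d^2 - 3*d + 4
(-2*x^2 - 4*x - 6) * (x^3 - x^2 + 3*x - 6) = -2*x^5 - 2*x^4 - 8*x^3 + 6*x^2 + 6*x + 36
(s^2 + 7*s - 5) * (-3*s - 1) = -3*s^3 - 22*s^2 + 8*s + 5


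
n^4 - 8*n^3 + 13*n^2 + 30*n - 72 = (n - 4)*(n - 3)^2*(n + 2)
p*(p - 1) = p^2 - p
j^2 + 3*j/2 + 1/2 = (j + 1/2)*(j + 1)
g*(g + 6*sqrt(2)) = g^2 + 6*sqrt(2)*g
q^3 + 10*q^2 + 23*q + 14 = (q + 1)*(q + 2)*(q + 7)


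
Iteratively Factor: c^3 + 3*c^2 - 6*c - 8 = (c + 1)*(c^2 + 2*c - 8) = (c - 2)*(c + 1)*(c + 4)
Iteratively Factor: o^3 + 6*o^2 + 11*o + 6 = (o + 3)*(o^2 + 3*o + 2) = (o + 2)*(o + 3)*(o + 1)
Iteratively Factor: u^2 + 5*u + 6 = (u + 3)*(u + 2)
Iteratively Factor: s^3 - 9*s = (s + 3)*(s^2 - 3*s) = (s - 3)*(s + 3)*(s)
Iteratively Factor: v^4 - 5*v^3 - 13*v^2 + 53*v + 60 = (v - 5)*(v^3 - 13*v - 12) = (v - 5)*(v + 1)*(v^2 - v - 12) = (v - 5)*(v - 4)*(v + 1)*(v + 3)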